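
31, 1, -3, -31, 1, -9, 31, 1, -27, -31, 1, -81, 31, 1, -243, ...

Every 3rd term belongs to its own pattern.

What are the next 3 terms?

Taking every 3rd term gives 3 separate tracks.
Subsequence A: 31, -31, 31, -31, 31. Oscillating between 31 and -31.
Subsequence B: 1, 1, 1, 1, 1. The constant sequence 1.
Subsequence C: -3, -9, -27, -81, -243. Multiplying by 3 each time.
Term 16 comes from subsequence A (its 6th entry): -31.
The 17th slot belongs to subsequence B; its 6th term is 1.
Position 18 → subsequence C, term 6 = -729.

-31, 1, -729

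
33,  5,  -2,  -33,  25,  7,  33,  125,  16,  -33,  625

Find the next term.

25

Split by position mod 3 into 3 tracks.
Track A is 33, -33, 33, -33, which is the oscillation 33·(−1)^(n+1).
Track B is 5, 25, 125, 625, which is multiplying by 5 each time.
Track C is -2, 7, 16, which is linear: a_n = -11 + 9·n.
Term 12 comes from track C (its 4th entry): 25.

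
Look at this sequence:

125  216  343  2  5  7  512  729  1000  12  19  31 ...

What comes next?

1331

The slot pattern repeats as AAABBB (period 6), so there are 2 interleaved tracks.
Stream A: 125, 216, 343, 512, 729, 1000. Consecutive cubes n³ from n = 5.
Stream B: 2, 5, 7, 12, 19, 31. Each term equals the sum of the previous two.
Term 13 comes from stream A (its 7th entry): 1331.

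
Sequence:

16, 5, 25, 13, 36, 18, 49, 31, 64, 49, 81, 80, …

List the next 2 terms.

Split by position mod 2 into 2 tracks.
Track A: 16, 25, 36, 49, 64, 81. Perfect squares starting at 4².
Track B: 5, 13, 18, 31, 49, 80. Fibonacci-style (each term is the sum of the two before it).
Position 13 falls in track A as its term 7, giving 100.
Position 14 → track B, term 7 = 129.

100, 129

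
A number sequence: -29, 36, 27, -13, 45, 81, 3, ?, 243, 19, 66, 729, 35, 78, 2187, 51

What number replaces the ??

Read the sequence 3 terms at a time; column i is its own pattern.
Subsequence A: -29, -13, 3, 19, 35, 51. Arithmetic, step +16.
Subsequence B: 36, 45, ?, 66, 78. Triangular numbers starting at T_8.
Subsequence C: 27, 81, 243, 729, 2187. Successive powers of 3.
The gap is subsequence B's term 3; the rule gives 55.

55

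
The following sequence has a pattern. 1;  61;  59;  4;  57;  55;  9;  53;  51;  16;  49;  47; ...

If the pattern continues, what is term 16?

Reading positions in blocks of 3 reveals the pattern ABB — 2 tracks woven together.
Subsequence A is 1, 4, 9, 16, which is perfect squares starting at 1².
Subsequence B is 61, 59, 57, 55, 53, 51, 49, 47, which is subtracting 2 each time.
Term 16 comes from subsequence A (its 6th entry): 36.

36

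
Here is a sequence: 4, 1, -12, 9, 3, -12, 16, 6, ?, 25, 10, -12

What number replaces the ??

-12

Read the sequence 3 terms at a time; column i is its own pattern.
Stream A is 4, 9, 16, 25, which is perfect squares starting at 2².
Stream B is 1, 3, 6, 10, which is triangular numbers starting at T_1.
Stream C is -12, -12, ?, -12, which is constant -12.
Stream C's pattern makes the blank -12.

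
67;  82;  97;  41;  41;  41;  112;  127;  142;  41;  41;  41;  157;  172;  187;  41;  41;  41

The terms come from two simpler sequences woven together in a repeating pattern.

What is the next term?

202

The slot pattern repeats as AAABBB (period 6), so there are 2 interleaved tracks.
Track A: 67, 82, 97, 112, 127, 142, 157, 172, 187 — adding 15 each time.
Track B: 41, 41, 41, 41, 41, 41, 41, 41, 41 — always 41.
The 19th slot belongs to track A; its 10th term is 202.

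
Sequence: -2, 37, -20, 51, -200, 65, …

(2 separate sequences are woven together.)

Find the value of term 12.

Positions 1, 3, 5, … form one subsequence and positions 2, 4, 6, … form another.
Track A: -2, -20, -200. Multiplying by 10 each time.
Track B: 37, 51, 65. Adding 14 each time.
Position 12 → track B, term 6 = 107.

107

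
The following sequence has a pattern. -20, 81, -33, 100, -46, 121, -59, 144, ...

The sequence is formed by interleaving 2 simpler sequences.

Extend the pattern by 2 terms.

The terms cycle through 2 interleaved subsequences.
Track A is -20, -33, -46, -59, which is linear: a_n = -7 − 13·n.
Track B is 81, 100, 121, 144, which is perfect squares starting at 9².
The 9th slot belongs to track A; its 5th term is -72.
Position 10 → track B, term 5 = 169.

-72, 169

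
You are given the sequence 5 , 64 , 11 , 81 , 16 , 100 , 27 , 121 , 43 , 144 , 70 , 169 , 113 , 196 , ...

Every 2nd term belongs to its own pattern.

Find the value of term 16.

Odd-indexed and even-indexed terms follow separate rules.
Subsequence A: 5, 11, 16, 27, 43, 70, 113 (a Fibonacci-like recurrence a_n = a_{n-1} + a_{n-2}).
Subsequence B: 64, 81, 100, 121, 144, 169, 196 (consecutive squares n² from n = 8).
Position 16 → subsequence B, term 8 = 225.

225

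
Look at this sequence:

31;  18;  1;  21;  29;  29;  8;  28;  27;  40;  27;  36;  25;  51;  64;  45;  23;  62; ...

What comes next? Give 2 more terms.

Split by position mod 4 into 4 tracks.
Track A: 31, 29, 27, 25, 23 — linear: a_n = 33 − 2·n.
Track B: 18, 29, 40, 51, 62 — adding 11 each time.
Track C: 1, 8, 27, 64 — perfect cubes starting at 1³.
Track D: 21, 28, 36, 45 — the triangular numbers T_6, T_7, ….
Position 19 → track C, term 5 = 125.
Term 20 comes from track D (its 5th entry): 55.

125, 55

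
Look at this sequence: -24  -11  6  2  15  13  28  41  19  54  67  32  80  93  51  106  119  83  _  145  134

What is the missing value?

132

Positions follow the repeating pattern AAB; grouping by letter gives 2 tracks.
Track A: -24, -11, 2, 15, 28, 41, 54, 67, 80, 93, 106, 119, ?, 145 (adding 13 each time).
Track B: 6, 13, 19, 32, 51, 83, 134 (each term equals the sum of the previous two).
So the missing entry in track A is 132.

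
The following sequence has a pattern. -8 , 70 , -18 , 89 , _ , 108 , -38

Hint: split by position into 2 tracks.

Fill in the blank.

Taking every 2nd term gives 2 separate tracks.
Track A = -8, -18, ?, -38: arithmetic with common difference −10.
Track B = 70, 89, 108: arithmetic, step +19.
Filling track A at index 3 by its rule yields -28.

-28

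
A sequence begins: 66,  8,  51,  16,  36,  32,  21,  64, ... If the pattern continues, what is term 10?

Odd-indexed and even-indexed terms follow separate rules.
Track A: 66, 51, 36, 21 — arithmetic, step −15.
Track B: 8, 16, 32, 64 — powers 2^3, 2^4, 2^5, ….
The 10th slot belongs to track B; its 5th term is 128.

128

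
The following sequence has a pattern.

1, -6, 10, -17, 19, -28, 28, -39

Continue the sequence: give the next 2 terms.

Positions 1, 3, 5, … form one subsequence and positions 2, 4, 6, … form another.
Track A is 1, 10, 19, 28, which is adding 9 each time.
Track B is -6, -17, -28, -39, which is arithmetic with common difference −11.
Term 9 comes from track A (its 5th entry): 37.
Position 10 falls in track B as its term 5, giving -50.

37, -50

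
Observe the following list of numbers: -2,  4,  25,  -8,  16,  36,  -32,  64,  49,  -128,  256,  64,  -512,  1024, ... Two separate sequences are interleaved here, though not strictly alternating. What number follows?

Positions follow the repeating pattern AAB; grouping by letter gives 2 tracks.
Track A: -2, 4, -8, 16, -32, 64, -128, 256, -512, 1024 — multiplying by -2 each time.
Track B: 25, 36, 49, 64 — the squares 5², 6², 7², ….
Term 15 comes from track B (its 5th entry): 81.

81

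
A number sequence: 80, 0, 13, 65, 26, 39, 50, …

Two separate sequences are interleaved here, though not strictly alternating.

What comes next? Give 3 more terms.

52, 65, 35

The slot pattern repeats as ABB (period 3), so there are 2 interleaved tracks.
Track A = 80, 65, 50: linear: a_n = 95 − 15·n.
Track B = 0, 13, 26, 39: arithmetic with common difference +13.
Position 8 falls in track B as its term 5, giving 52.
Term 9 comes from track B (its 6th entry): 65.
Position 10 falls in track A as its term 4, giving 35.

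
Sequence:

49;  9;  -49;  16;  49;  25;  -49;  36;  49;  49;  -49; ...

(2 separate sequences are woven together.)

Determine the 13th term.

Taking every 2nd term gives 2 separate tracks.
Track A: 49, -49, 49, -49, 49, -49 — alternating ±49.
Track B: 9, 16, 25, 36, 49 — consecutive squares n² from n = 3.
The 13th slot belongs to track A; its 7th term is 49.

49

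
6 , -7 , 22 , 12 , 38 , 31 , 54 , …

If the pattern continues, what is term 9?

Odd-indexed and even-indexed terms follow separate rules.
Stream A is 6, 22, 38, 54, which is arithmetic, step +16.
Stream B is -7, 12, 31, which is arithmetic with common difference +19.
Position 9 falls in stream A as its term 5, giving 70.

70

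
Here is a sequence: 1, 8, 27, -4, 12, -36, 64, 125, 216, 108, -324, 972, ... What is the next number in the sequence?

The slot pattern repeats as AAABBB (period 6), so there are 2 interleaved tracks.
Subsequence A: 1, 8, 27, 64, 125, 216 — the cubes 1³, 2³, 3³, ….
Subsequence B: -4, 12, -36, 108, -324, 972 — a geometric progression (common ratio -3).
The 13th slot belongs to subsequence A; its 7th term is 343.

343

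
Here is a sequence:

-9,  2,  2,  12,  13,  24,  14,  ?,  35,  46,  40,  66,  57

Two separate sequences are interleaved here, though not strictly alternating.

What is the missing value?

The slot pattern repeats as AABB (period 4), so there are 2 interleaved tracks.
Track A is -9, 2, 13, 24, 35, 46, 57, which is linear: a_n = -20 + 11·n.
Track B is 2, 12, 14, ?, 40, 66, which is a Fibonacci-like recurrence a_n = a_{n-1} + a_{n-2}.
Track B's pattern makes the blank 26.

26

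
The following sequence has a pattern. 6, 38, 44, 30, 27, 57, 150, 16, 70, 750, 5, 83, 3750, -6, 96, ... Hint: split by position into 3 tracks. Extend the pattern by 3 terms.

18750, -17, 109

Read the sequence 3 terms at a time; column i is its own pattern.
Track A is 6, 30, 150, 750, 3750, which is geometric, ×5 each step.
Track B is 38, 27, 16, 5, -6, which is subtracting 11 each time.
Track C is 44, 57, 70, 83, 96, which is arithmetic with common difference +13.
Position 16 → track A, term 6 = 18750.
The 17th slot belongs to track B; its 6th term is -17.
The 18th slot belongs to track C; its 6th term is 109.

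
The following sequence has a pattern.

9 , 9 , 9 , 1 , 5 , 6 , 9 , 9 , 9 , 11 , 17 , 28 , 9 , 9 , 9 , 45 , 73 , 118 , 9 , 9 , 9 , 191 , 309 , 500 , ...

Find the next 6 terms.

9, 9, 9, 809, 1309, 2118

The slot pattern repeats as AAABBB (period 6), so there are 2 interleaved tracks.
Track A is 9, 9, 9, 9, 9, 9, 9, 9, 9, 9, 9, 9, which is the constant sequence 9.
Track B is 1, 5, 6, 11, 17, 28, 45, 73, 118, 191, 309, 500, which is Fibonacci-style (each term is the sum of the two before it).
Term 25 comes from track A (its 13th entry): 9.
The 26th slot belongs to track A; its 14th term is 9.
Term 27 comes from track A (its 15th entry): 9.
The 28th slot belongs to track B; its 13th term is 809.
Position 29 falls in track B as its term 14, giving 1309.
Position 30 falls in track B as its term 15, giving 2118.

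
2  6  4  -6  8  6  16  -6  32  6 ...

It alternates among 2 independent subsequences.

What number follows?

64

Taking every 2nd term gives 2 separate tracks.
Track A: 2, 4, 8, 16, 32. Successive powers of 2.
Track B: 6, -6, 6, -6, 6. Oscillating between 6 and -6.
Position 11 falls in track A as its term 6, giving 64.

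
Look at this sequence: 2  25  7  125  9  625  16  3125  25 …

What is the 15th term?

Positions 1, 3, 5, … form one subsequence and positions 2, 4, 6, … form another.
Subsequence A: 2, 7, 9, 16, 25 (a Fibonacci-like recurrence a_n = a_{n-1} + a_{n-2}).
Subsequence B: 25, 125, 625, 3125 (powers of 5).
The 15th slot belongs to subsequence A; its 8th term is 107.

107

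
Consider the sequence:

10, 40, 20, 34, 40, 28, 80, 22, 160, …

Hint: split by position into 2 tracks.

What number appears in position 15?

Odd-indexed and even-indexed terms follow separate rules.
Subsequence A: 10, 20, 40, 80, 160. Geometric, ×2 each step.
Subsequence B: 40, 34, 28, 22. Subtracting 6 each time.
The 15th slot belongs to subsequence A; its 8th term is 1280.

1280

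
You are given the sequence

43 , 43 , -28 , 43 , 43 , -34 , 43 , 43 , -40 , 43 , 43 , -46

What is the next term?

Reading positions in blocks of 3 reveals the pattern AAB — 2 tracks woven together.
Subsequence A: 43, 43, 43, 43, 43, 43, 43, 43. Constant 43.
Subsequence B: -28, -34, -40, -46. Subtracting 6 each time.
Position 13 falls in subsequence A as its term 9, giving 43.

43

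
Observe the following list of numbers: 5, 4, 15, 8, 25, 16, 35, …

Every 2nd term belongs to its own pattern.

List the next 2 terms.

The terms cycle through 2 interleaved subsequences.
Subsequence A: 5, 15, 25, 35. Arithmetic, step +10.
Subsequence B: 4, 8, 16. Successive powers of 2.
Position 8 falls in subsequence B as its term 4, giving 32.
Position 9 → subsequence A, term 5 = 45.

32, 45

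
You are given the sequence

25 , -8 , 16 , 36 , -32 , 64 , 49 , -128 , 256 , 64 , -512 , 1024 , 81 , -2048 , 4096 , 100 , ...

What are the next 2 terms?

-8192, 16384

Reading positions in blocks of 3 reveals the pattern ABB — 2 tracks woven together.
Subsequence A = 25, 36, 49, 64, 81, 100: perfect squares starting at 5².
Subsequence B = -8, 16, -32, 64, -128, 256, -512, 1024, -2048, 4096: geometric with ratio -2.
Position 17 falls in subsequence B as its term 11, giving -8192.
Term 18 comes from subsequence B (its 12th entry): 16384.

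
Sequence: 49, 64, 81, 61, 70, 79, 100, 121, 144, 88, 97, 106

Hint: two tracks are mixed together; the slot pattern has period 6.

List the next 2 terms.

Reading positions in blocks of 6 reveals the pattern AAABBB — 2 tracks woven together.
Track A = 49, 64, 81, 100, 121, 144: perfect squares starting at 7².
Track B = 61, 70, 79, 88, 97, 106: arithmetic, step +9.
The 13th slot belongs to track A; its 7th term is 169.
Position 14 → track A, term 8 = 196.

169, 196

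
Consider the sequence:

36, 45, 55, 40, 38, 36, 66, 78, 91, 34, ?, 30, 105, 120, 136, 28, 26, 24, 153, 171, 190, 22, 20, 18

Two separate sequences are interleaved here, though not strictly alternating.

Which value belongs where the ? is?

32

Positions follow the repeating pattern AAABBB; grouping by letter gives 2 tracks.
Subsequence A: 36, 45, 55, 66, 78, 91, 105, 120, 136, 153, 171, 190 — triangular numbers n(n+1)/2 for n = 8, 9, ….
Subsequence B: 40, 38, 36, 34, ?, 30, 28, 26, 24, 22, 20, 18 — arithmetic, step −2.
So the missing entry in subsequence B is 32.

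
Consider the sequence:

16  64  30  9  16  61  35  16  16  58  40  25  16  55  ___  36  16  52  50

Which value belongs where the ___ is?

45

Split by position mod 4: positions 1, 5, 9, … form one track, and each other residue class forms its own.
Subsequence A: 16, 16, 16, 16, 16. Constant 16.
Subsequence B: 64, 61, 58, 55, 52. Linear: a_n = 67 − 3·n.
Subsequence C: 30, 35, 40, ?, 50. Arithmetic with common difference +5.
Subsequence D: 9, 16, 25, 36. Perfect squares starting at 3².
The gap is subsequence C's term 4; the rule gives 45.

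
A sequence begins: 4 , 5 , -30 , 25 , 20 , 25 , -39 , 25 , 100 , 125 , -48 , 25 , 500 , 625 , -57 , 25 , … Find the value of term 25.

62500

Split by position mod 4 into 4 tracks.
Track A: 4, 20, 100, 500. Multiplying by 5 each time.
Track B: 5, 25, 125, 625. Powers of 5.
Track C: -30, -39, -48, -57. Subtracting 9 each time.
Track D: 25, 25, 25, 25. Always 25.
Term 25 comes from track A (its 7th entry): 62500.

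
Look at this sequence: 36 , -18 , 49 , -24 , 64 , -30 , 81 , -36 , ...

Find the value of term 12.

Odd-indexed and even-indexed terms follow separate rules.
Subsequence A: 36, 49, 64, 81. Consecutive squares n² from n = 6.
Subsequence B: -18, -24, -30, -36. Arithmetic, step −6.
Term 12 comes from subsequence B (its 6th entry): -48.

-48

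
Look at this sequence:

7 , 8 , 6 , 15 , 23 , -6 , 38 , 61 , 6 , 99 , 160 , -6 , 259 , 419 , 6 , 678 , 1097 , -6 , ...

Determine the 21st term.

The slot pattern repeats as AAB (period 3), so there are 2 interleaved tracks.
Subsequence A: 7, 8, 15, 23, 38, 61, 99, 160, 259, 419, 678, 1097 — Fibonacci-style (each term is the sum of the two before it).
Subsequence B: 6, -6, 6, -6, 6, -6 — the oscillation 6·(−1)^(n+1).
Position 21 → subsequence B, term 7 = 6.

6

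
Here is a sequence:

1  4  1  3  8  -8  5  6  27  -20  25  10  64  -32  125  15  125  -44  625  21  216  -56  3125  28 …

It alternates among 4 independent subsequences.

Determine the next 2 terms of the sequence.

Split by position mod 4 into 4 tracks.
Track A: 1, 8, 27, 64, 125, 216. Consecutive cubes n³ from n = 1.
Track B: 4, -8, -20, -32, -44, -56. Arithmetic with common difference −12.
Track C: 1, 5, 25, 125, 625, 3125. A geometric progression (common ratio 5).
Track D: 3, 6, 10, 15, 21, 28. The triangular numbers T_2, T_3, ….
Position 25 → track A, term 7 = 343.
Term 26 comes from track B (its 7th entry): -68.

343, -68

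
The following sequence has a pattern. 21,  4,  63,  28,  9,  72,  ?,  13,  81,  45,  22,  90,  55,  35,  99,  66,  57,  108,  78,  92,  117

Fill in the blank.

Read the sequence 3 terms at a time; column i is its own pattern.
Track A: 21, 28, ?, 45, 55, 66, 78 (the triangular numbers T_6, T_7, …).
Track B: 4, 9, 13, 22, 35, 57, 92 (Fibonacci-style (each term is the sum of the two before it)).
Track C: 63, 72, 81, 90, 99, 108, 117 (adding 9 each time).
Filling track A at index 3 by its rule yields 36.

36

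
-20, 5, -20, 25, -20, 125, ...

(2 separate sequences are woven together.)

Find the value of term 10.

3125

Split by position mod 2 into 2 tracks.
Stream A: -20, -20, -20. Always -20.
Stream B: 5, 25, 125. Powers 5^1, 5^2, 5^3, ….
Position 10 → stream B, term 5 = 3125.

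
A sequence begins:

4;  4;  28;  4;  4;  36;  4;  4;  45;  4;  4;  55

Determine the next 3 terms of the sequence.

4, 4, 66

Reading positions in blocks of 3 reveals the pattern AAB — 2 tracks woven together.
Track A: 4, 4, 4, 4, 4, 4, 4, 4. Always 4.
Track B: 28, 36, 45, 55. Triangular numbers n(n+1)/2 for n = 7, 8, ….
Term 13 comes from track A (its 9th entry): 4.
Position 14 → track A, term 10 = 4.
Position 15 falls in track B as its term 5, giving 66.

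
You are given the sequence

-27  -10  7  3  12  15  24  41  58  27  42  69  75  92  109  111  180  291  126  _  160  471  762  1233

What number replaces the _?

143

Positions follow the repeating pattern AAABBB; grouping by letter gives 2 tracks.
Track A: -27, -10, 7, 24, 41, 58, 75, 92, 109, 126, ?, 160 — arithmetic, step +17.
Track B: 3, 12, 15, 27, 42, 69, 111, 180, 291, 471, 762, 1233 — a Fibonacci-like recurrence a_n = a_{n-1} + a_{n-2}.
Filling track A at index 11 by its rule yields 143.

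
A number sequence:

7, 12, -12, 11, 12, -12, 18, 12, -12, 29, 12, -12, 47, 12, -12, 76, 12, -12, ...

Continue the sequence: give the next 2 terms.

123, 12

The slot pattern repeats as ABB (period 3), so there are 2 interleaved tracks.
Track A: 7, 11, 18, 29, 47, 76. A Fibonacci-like recurrence a_n = a_{n-1} + a_{n-2}.
Track B: 12, -12, 12, -12, 12, -12, 12, -12, 12, -12, 12, -12. Oscillating between 12 and -12.
Term 19 comes from track A (its 7th entry): 123.
Position 20 → track B, term 13 = 12.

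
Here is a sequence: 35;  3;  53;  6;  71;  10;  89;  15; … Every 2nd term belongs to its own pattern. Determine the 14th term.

36

Positions 1, 3, 5, … form one subsequence and positions 2, 4, 6, … form another.
Subsequence A = 35, 53, 71, 89: adding 18 each time.
Subsequence B = 3, 6, 10, 15: the triangular numbers T_2, T_3, ….
Position 14 falls in subsequence B as its term 7, giving 36.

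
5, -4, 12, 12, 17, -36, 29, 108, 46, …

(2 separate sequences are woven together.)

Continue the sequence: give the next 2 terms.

-324, 75

The terms cycle through 2 interleaved subsequences.
Subsequence A: 5, 12, 17, 29, 46 (Fibonacci-style (each term is the sum of the two before it)).
Subsequence B: -4, 12, -36, 108 (geometric, ×-3 each step).
Position 10 falls in subsequence B as its term 5, giving -324.
Position 11 falls in subsequence A as its term 6, giving 75.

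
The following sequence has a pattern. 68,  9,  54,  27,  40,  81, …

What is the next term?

26

Split by position mod 2 into 2 tracks.
Stream A: 68, 54, 40 (subtracting 14 each time).
Stream B: 9, 27, 81 (powers of 3).
Position 7 falls in stream A as its term 4, giving 26.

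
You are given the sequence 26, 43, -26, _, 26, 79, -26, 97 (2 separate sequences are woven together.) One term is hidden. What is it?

Positions 1, 3, 5, … form one subsequence and positions 2, 4, 6, … form another.
Track A is 26, -26, 26, -26, which is alternating ±26.
Track B is 43, ?, 79, 97, which is linear: a_n = 25 + 18·n.
So the missing entry in track B is 61.

61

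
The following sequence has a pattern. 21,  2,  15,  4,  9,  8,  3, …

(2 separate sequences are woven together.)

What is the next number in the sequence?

16

Odd-indexed and even-indexed terms follow separate rules.
Subsequence A: 21, 15, 9, 3 — arithmetic with common difference −6.
Subsequence B: 2, 4, 8 — powers 2^1, 2^2, 2^3, ….
Term 8 comes from subsequence B (its 4th entry): 16.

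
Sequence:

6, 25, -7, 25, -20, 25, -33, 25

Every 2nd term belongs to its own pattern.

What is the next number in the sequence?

Odd-indexed and even-indexed terms follow separate rules.
Track A: 6, -7, -20, -33 (linear: a_n = 19 − 13·n).
Track B: 25, 25, 25, 25 (the constant sequence 25).
Term 9 comes from track A (its 5th entry): -46.

-46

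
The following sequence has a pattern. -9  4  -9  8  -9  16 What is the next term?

Taking every 2nd term gives 2 separate tracks.
Track A is -9, -9, -9, which is always -9.
Track B is 4, 8, 16, which is powers of 2.
Term 7 comes from track A (its 4th entry): -9.

-9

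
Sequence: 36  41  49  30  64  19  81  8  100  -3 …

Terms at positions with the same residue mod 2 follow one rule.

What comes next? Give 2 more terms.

121, -14

The terms cycle through 2 interleaved subsequences.
Track A is 36, 49, 64, 81, 100, which is consecutive squares n² from n = 6.
Track B is 41, 30, 19, 8, -3, which is arithmetic with common difference −11.
The 11th slot belongs to track A; its 6th term is 121.
Position 12 → track B, term 6 = -14.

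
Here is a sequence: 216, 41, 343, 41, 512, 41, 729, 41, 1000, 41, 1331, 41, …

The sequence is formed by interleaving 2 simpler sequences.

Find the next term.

1728

Positions 1, 3, 5, … form one subsequence and positions 2, 4, 6, … form another.
Subsequence A: 216, 343, 512, 729, 1000, 1331 — perfect cubes starting at 6³.
Subsequence B: 41, 41, 41, 41, 41, 41 — constant 41.
Term 13 comes from subsequence A (its 7th entry): 1728.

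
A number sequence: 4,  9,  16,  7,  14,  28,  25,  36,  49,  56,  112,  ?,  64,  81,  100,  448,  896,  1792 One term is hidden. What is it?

224

The slot pattern repeats as AAABBB (period 6), so there are 2 interleaved tracks.
Subsequence A = 4, 9, 16, 25, 36, 49, 64, 81, 100: perfect squares starting at 2².
Subsequence B = 7, 14, 28, 56, 112, ?, 448, 896, 1792: geometric with ratio 2.
Filling subsequence B at index 6 by its rule yields 224.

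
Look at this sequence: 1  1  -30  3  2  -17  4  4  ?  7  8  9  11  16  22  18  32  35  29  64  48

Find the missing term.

-4

Read the sequence 3 terms at a time; column i is its own pattern.
Track A: 1, 3, 4, 7, 11, 18, 29 — Fibonacci-style (each term is the sum of the two before it).
Track B: 1, 2, 4, 8, 16, 32, 64 — successive powers of 2.
Track C: -30, -17, ?, 9, 22, 35, 48 — arithmetic, step +13.
The gap is track C's term 3; the rule gives -4.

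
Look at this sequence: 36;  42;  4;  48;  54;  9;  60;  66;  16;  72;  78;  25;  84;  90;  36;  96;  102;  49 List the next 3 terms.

108, 114, 64

The slot pattern repeats as AAB (period 3), so there are 2 interleaved tracks.
Subsequence A = 36, 42, 48, 54, 60, 66, 72, 78, 84, 90, 96, 102: adding 6 each time.
Subsequence B = 4, 9, 16, 25, 36, 49: consecutive squares n² from n = 2.
Position 19 falls in subsequence A as its term 13, giving 108.
Position 20 falls in subsequence A as its term 14, giving 114.
Position 21 → subsequence B, term 7 = 64.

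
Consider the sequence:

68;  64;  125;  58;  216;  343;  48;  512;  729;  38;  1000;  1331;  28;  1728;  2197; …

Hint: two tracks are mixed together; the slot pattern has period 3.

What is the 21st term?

4913

Positions follow the repeating pattern ABB; grouping by letter gives 2 tracks.
Stream A = 68, 58, 48, 38, 28: arithmetic with common difference −10.
Stream B = 64, 125, 216, 343, 512, 729, 1000, 1331, 1728, 2197: consecutive cubes n³ from n = 4.
Position 21 → stream B, term 14 = 4913.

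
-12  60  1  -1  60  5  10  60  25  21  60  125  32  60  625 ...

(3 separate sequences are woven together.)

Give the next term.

43

Split by position mod 3 into 3 tracks.
Track A: -12, -1, 10, 21, 32 — linear: a_n = -23 + 11·n.
Track B: 60, 60, 60, 60, 60 — constant 60.
Track C: 1, 5, 25, 125, 625 — successive powers of 5.
The 16th slot belongs to track A; its 6th term is 43.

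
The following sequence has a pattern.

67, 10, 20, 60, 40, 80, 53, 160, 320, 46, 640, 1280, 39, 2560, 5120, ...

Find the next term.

Positions follow the repeating pattern ABB; grouping by letter gives 2 tracks.
Stream A: 67, 60, 53, 46, 39. Subtracting 7 each time.
Stream B: 10, 20, 40, 80, 160, 320, 640, 1280, 2560, 5120. Geometric with ratio 2.
Term 16 comes from stream A (its 6th entry): 32.

32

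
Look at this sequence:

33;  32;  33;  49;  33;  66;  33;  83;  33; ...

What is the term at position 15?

33

The terms cycle through 2 interleaved subsequences.
Track A = 33, 33, 33, 33, 33: always 33.
Track B = 32, 49, 66, 83: arithmetic with common difference +17.
Position 15 → track A, term 8 = 33.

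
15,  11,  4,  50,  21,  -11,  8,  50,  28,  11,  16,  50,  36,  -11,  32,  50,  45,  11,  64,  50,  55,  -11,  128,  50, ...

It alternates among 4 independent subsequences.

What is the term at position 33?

Read the sequence 4 terms at a time; column i is its own pattern.
Subsequence A: 15, 21, 28, 36, 45, 55 (triangular numbers n(n+1)/2 for n = 5, 6, …).
Subsequence B: 11, -11, 11, -11, 11, -11 (the oscillation 11·(−1)^(n+1)).
Subsequence C: 4, 8, 16, 32, 64, 128 (multiplying by 2 each time).
Subsequence D: 50, 50, 50, 50, 50, 50 (always 50).
Position 33 → subsequence A, term 9 = 91.

91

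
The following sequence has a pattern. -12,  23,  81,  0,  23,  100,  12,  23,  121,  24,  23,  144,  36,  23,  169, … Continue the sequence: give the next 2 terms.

48, 23

The terms cycle through 3 interleaved subsequences.
Track A: -12, 0, 12, 24, 36. Linear: a_n = -24 + 12·n.
Track B: 23, 23, 23, 23, 23. The constant sequence 23.
Track C: 81, 100, 121, 144, 169. The squares 9², 10², 11², ….
Position 16 falls in track A as its term 6, giving 48.
Position 17 falls in track B as its term 6, giving 23.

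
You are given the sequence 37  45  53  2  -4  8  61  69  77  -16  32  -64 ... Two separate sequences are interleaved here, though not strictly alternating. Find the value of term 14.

Positions follow the repeating pattern AAABBB; grouping by letter gives 2 tracks.
Track A is 37, 45, 53, 61, 69, 77, which is adding 8 each time.
Track B is 2, -4, 8, -16, 32, -64, which is a geometric progression (common ratio -2).
The 14th slot belongs to track A; its 8th term is 93.

93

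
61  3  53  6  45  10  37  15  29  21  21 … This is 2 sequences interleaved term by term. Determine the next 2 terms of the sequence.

28, 13

Split by position mod 2 into 2 tracks.
Subsequence A: 61, 53, 45, 37, 29, 21 (linear: a_n = 69 − 8·n).
Subsequence B: 3, 6, 10, 15, 21 (the triangular numbers T_2, T_3, …).
Term 12 comes from subsequence B (its 6th entry): 28.
Position 13 falls in subsequence A as its term 7, giving 13.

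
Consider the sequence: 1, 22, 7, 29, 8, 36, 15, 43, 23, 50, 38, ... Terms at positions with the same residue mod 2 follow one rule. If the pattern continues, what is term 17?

Split by position mod 2 into 2 tracks.
Track A is 1, 7, 8, 15, 23, 38, which is each term equals the sum of the previous two.
Track B is 22, 29, 36, 43, 50, which is arithmetic with common difference +7.
The 17th slot belongs to track A; its 9th term is 160.

160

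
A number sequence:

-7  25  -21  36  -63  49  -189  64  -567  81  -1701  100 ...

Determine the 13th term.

Positions 1, 3, 5, … form one subsequence and positions 2, 4, 6, … form another.
Track A: -7, -21, -63, -189, -567, -1701 (a geometric progression (common ratio 3)).
Track B: 25, 36, 49, 64, 81, 100 (perfect squares starting at 5²).
Term 13 comes from track A (its 7th entry): -5103.

-5103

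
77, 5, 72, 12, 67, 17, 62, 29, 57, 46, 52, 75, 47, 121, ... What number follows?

Taking every 2nd term gives 2 separate tracks.
Track A: 77, 72, 67, 62, 57, 52, 47 (subtracting 5 each time).
Track B: 5, 12, 17, 29, 46, 75, 121 (each term equals the sum of the previous two).
Position 15 falls in track A as its term 8, giving 42.

42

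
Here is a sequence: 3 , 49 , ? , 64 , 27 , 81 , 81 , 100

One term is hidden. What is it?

9

Split by position mod 2 into 2 tracks.
Stream A: 3, ?, 27, 81 — powers 3^1, 3^2, 3^3, ….
Stream B: 49, 64, 81, 100 — the squares 7², 8², 9², ….
The gap is stream A's term 2; the rule gives 9.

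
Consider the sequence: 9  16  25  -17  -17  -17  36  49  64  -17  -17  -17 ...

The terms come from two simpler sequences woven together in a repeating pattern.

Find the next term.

Reading positions in blocks of 6 reveals the pattern AAABBB — 2 tracks woven together.
Track A: 9, 16, 25, 36, 49, 64. The squares 3², 4², 5², ….
Track B: -17, -17, -17, -17, -17, -17. Always -17.
Position 13 → track A, term 7 = 81.

81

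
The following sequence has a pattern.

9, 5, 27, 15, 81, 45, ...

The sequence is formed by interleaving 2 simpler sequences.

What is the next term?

243

The terms cycle through 2 interleaved subsequences.
Stream A: 9, 27, 81 (powers 3^2, 3^3, 3^4, …).
Stream B: 5, 15, 45 (geometric, ×3 each step).
Position 7 falls in stream A as its term 4, giving 243.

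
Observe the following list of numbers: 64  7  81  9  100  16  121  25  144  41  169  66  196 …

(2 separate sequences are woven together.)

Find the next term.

107

Positions 1, 3, 5, … form one subsequence and positions 2, 4, 6, … form another.
Track A: 64, 81, 100, 121, 144, 169, 196 (the squares 8², 9², 10², …).
Track B: 7, 9, 16, 25, 41, 66 (each term equals the sum of the previous two).
Position 14 → track B, term 7 = 107.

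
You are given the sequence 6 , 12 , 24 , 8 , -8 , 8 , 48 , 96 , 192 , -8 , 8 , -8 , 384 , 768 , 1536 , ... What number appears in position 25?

Reading positions in blocks of 6 reveals the pattern AAABBB — 2 tracks woven together.
Subsequence A: 6, 12, 24, 48, 96, 192, 384, 768, 1536. Multiplying by 2 each time.
Subsequence B: 8, -8, 8, -8, 8, -8. Oscillating between 8 and -8.
Position 25 falls in subsequence A as its term 13, giving 24576.

24576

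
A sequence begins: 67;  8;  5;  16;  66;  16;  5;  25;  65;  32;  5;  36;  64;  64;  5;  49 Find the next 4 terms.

63, 128, 5, 64

Read the sequence 4 terms at a time; column i is its own pattern.
Track A is 67, 66, 65, 64, which is arithmetic with common difference −1.
Track B is 8, 16, 32, 64, which is multiplying by 2 each time.
Track C is 5, 5, 5, 5, which is the constant sequence 5.
Track D is 16, 25, 36, 49, which is consecutive squares n² from n = 4.
Position 17 → track A, term 5 = 63.
Position 18 → track B, term 5 = 128.
The 19th slot belongs to track C; its 5th term is 5.
The 20th slot belongs to track D; its 5th term is 64.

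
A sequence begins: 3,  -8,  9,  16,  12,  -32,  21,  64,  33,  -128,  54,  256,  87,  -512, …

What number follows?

Odd-indexed and even-indexed terms follow separate rules.
Stream A = 3, 9, 12, 21, 33, 54, 87: each term equals the sum of the previous two.
Stream B = -8, 16, -32, 64, -128, 256, -512: multiplying by -2 each time.
The 15th slot belongs to stream A; its 8th term is 141.

141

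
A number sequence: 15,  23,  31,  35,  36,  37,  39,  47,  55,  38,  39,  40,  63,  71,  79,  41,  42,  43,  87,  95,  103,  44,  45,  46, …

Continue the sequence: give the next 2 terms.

111, 119

The slot pattern repeats as AAABBB (period 6), so there are 2 interleaved tracks.
Track A is 15, 23, 31, 39, 47, 55, 63, 71, 79, 87, 95, 103, which is arithmetic, step +8.
Track B is 35, 36, 37, 38, 39, 40, 41, 42, 43, 44, 45, 46, which is arithmetic with common difference +1.
The 25th slot belongs to track A; its 13th term is 111.
Position 26 falls in track A as its term 14, giving 119.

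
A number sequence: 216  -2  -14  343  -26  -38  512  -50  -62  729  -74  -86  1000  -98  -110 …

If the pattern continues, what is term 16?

1331

Positions follow the repeating pattern ABB; grouping by letter gives 2 tracks.
Track A = 216, 343, 512, 729, 1000: perfect cubes starting at 6³.
Track B = -2, -14, -26, -38, -50, -62, -74, -86, -98, -110: linear: a_n = 10 − 12·n.
Position 16 falls in track A as its term 6, giving 1331.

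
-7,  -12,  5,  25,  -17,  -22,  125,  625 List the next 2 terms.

The slot pattern repeats as AABB (period 4), so there are 2 interleaved tracks.
Track A: -7, -12, -17, -22. Subtracting 5 each time.
Track B: 5, 25, 125, 625. Successive powers of 5.
Term 9 comes from track A (its 5th entry): -27.
The 10th slot belongs to track A; its 6th term is -32.

-27, -32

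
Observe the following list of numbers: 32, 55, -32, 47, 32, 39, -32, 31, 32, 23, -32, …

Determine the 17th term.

Split by position mod 2 into 2 tracks.
Stream A: 32, -32, 32, -32, 32, -32 — the oscillation 32·(−1)^(n+1).
Stream B: 55, 47, 39, 31, 23 — subtracting 8 each time.
Position 17 → stream A, term 9 = 32.

32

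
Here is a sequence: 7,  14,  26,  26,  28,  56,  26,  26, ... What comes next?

112

Positions follow the repeating pattern AABB; grouping by letter gives 2 tracks.
Stream A = 7, 14, 28, 56: geometric, ×2 each step.
Stream B = 26, 26, 26, 26: always 26.
Term 9 comes from stream A (its 5th entry): 112.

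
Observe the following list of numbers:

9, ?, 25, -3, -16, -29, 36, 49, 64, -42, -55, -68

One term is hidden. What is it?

Positions follow the repeating pattern AAABBB; grouping by letter gives 2 tracks.
Track A: 9, ?, 25, 36, 49, 64. Consecutive squares n² from n = 3.
Track B: -3, -16, -29, -42, -55, -68. Linear: a_n = 10 − 13·n.
Filling track A at index 2 by its rule yields 16.

16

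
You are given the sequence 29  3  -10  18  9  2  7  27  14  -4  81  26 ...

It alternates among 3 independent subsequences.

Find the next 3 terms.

Taking every 3rd term gives 3 separate tracks.
Track A = 29, 18, 7, -4: arithmetic with common difference −11.
Track B = 3, 9, 27, 81: powers of 3.
Track C = -10, 2, 14, 26: linear: a_n = -22 + 12·n.
Position 13 → track A, term 5 = -15.
Position 14 → track B, term 5 = 243.
Term 15 comes from track C (its 5th entry): 38.

-15, 243, 38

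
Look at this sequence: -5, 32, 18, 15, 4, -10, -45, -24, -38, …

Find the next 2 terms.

Positions follow the repeating pattern ABB; grouping by letter gives 2 tracks.
Subsequence A is -5, 15, -45, which is a geometric progression (common ratio -3).
Subsequence B is 32, 18, 4, -10, -24, -38, which is subtracting 14 each time.
Position 10 → subsequence A, term 4 = 135.
Position 11 → subsequence B, term 7 = -52.

135, -52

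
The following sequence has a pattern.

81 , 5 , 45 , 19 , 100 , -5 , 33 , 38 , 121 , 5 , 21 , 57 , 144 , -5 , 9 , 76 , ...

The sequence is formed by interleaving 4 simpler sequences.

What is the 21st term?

196

Read the sequence 4 terms at a time; column i is its own pattern.
Track A: 81, 100, 121, 144. The squares 9², 10², 11², ….
Track B: 5, -5, 5, -5. The oscillation 5·(−1)^(n+1).
Track C: 45, 33, 21, 9. Arithmetic with common difference −12.
Track D: 19, 38, 57, 76. Adding 19 each time.
Term 21 comes from track A (its 6th entry): 196.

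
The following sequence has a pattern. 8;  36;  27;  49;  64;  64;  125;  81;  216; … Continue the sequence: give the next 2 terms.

100, 343

Positions 1, 3, 5, … form one subsequence and positions 2, 4, 6, … form another.
Subsequence A = 8, 27, 64, 125, 216: the cubes 2³, 3³, 4³, ….
Subsequence B = 36, 49, 64, 81: the squares 6², 7², 8², ….
The 10th slot belongs to subsequence B; its 5th term is 100.
Position 11 falls in subsequence A as its term 6, giving 343.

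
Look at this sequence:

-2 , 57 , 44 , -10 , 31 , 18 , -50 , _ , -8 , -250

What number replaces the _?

Positions follow the repeating pattern ABB; grouping by letter gives 2 tracks.
Track A: -2, -10, -50, -250 — multiplying by 5 each time.
Track B: 57, 44, 31, 18, ?, -8 — arithmetic, step −13.
So the missing entry in track B is 5.

5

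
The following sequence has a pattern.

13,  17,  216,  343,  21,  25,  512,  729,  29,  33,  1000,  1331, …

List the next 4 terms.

The slot pattern repeats as AABB (period 4), so there are 2 interleaved tracks.
Stream A: 13, 17, 21, 25, 29, 33. Arithmetic, step +4.
Stream B: 216, 343, 512, 729, 1000, 1331. The cubes 6³, 7³, 8³, ….
The 13th slot belongs to stream A; its 7th term is 37.
Term 14 comes from stream A (its 8th entry): 41.
Position 15 → stream B, term 7 = 1728.
The 16th slot belongs to stream B; its 8th term is 2197.

37, 41, 1728, 2197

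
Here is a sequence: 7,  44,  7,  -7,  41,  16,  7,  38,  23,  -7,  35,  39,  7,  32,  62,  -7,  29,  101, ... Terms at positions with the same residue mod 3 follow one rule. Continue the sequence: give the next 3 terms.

Read the sequence 3 terms at a time; column i is its own pattern.
Subsequence A = 7, -7, 7, -7, 7, -7: the oscillation 7·(−1)^(n+1).
Subsequence B = 44, 41, 38, 35, 32, 29: arithmetic, step −3.
Subsequence C = 7, 16, 23, 39, 62, 101: each term equals the sum of the previous two.
Term 19 comes from subsequence A (its 7th entry): 7.
Position 20 falls in subsequence B as its term 7, giving 26.
The 21st slot belongs to subsequence C; its 7th term is 163.

7, 26, 163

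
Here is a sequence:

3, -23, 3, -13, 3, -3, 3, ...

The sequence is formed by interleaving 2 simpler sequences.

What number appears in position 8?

Positions 1, 3, 5, … form one subsequence and positions 2, 4, 6, … form another.
Stream A = 3, 3, 3, 3: constant 3.
Stream B = -23, -13, -3: arithmetic with common difference +10.
Position 8 → stream B, term 4 = 7.

7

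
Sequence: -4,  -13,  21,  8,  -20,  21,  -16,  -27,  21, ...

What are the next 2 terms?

32, -34

Split by position mod 3 into 3 tracks.
Track A is -4, 8, -16, which is geometric, ×-2 each step.
Track B is -13, -20, -27, which is arithmetic with common difference −7.
Track C is 21, 21, 21, which is constant 21.
Position 10 falls in track A as its term 4, giving 32.
Position 11 falls in track B as its term 4, giving -34.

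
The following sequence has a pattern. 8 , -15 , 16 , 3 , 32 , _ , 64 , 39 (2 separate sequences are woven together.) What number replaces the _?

The terms cycle through 2 interleaved subsequences.
Subsequence A: 8, 16, 32, 64. A geometric progression (common ratio 2).
Subsequence B: -15, 3, ?, 39. Linear: a_n = -33 + 18·n.
The gap is subsequence B's term 3; the rule gives 21.

21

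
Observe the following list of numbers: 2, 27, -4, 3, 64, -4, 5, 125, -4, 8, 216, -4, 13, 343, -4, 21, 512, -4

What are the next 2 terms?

Taking every 3rd term gives 3 separate tracks.
Subsequence A: 2, 3, 5, 8, 13, 21 (a Fibonacci-like recurrence a_n = a_{n-1} + a_{n-2}).
Subsequence B: 27, 64, 125, 216, 343, 512 (the cubes 3³, 4³, 5³, …).
Subsequence C: -4, -4, -4, -4, -4, -4 (always -4).
Position 19 → subsequence A, term 7 = 34.
Position 20 → subsequence B, term 7 = 729.

34, 729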